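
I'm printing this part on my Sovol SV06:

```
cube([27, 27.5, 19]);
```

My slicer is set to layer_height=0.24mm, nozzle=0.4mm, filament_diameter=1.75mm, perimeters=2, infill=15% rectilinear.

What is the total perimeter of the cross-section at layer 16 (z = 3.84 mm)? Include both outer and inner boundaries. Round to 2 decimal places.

At z = 3.84 mm: the cube is present — its section is the full 27×27.5 rectangle (perimeter 109.00 mm). Overall, the cross-section is a single solid region. Total boundary length (outer) = 109.00 mm.

109.00 mm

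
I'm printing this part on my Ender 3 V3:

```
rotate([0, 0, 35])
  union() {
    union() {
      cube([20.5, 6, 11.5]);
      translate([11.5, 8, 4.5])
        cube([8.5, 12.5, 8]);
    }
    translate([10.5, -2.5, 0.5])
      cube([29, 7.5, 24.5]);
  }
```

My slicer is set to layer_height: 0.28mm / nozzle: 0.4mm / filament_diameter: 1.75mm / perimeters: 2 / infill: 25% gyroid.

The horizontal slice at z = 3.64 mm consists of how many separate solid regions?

At z = 3.64 mm: the cube (footprint 20.5×6) is included at this height; the cube at (11.5, 8) does not reach this height (z outside [4.5, 12.5]); Combining (union): only the 20.5×6 cube is present, so the union is just that shape — 1 connected region; the cube at (10.5, -2.5) (footprint 29×7.5) is included at this height; Combining (union): the regions partially overlap (shared area 50.00 mm²), so overlapping operands fuse into one piece — 1 connected region; (rotated 35° about Z; rotation is an isometry so areas/perimeters/island counts are preserved). The result has 1 disconnected region.

1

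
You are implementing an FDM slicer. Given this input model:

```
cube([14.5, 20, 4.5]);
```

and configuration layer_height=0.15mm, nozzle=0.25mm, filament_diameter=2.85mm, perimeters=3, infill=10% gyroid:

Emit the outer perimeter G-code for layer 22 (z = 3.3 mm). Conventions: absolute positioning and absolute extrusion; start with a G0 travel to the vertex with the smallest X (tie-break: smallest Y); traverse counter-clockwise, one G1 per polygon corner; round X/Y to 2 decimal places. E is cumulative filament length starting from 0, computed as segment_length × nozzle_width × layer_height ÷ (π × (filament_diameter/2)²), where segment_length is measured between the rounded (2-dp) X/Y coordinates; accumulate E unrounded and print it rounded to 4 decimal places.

G0 X0.00 Y0.00 Z3.30
G1 X14.50 Y0.00 E0.0852
G1 X14.50 Y20.00 E0.2028
G1 X0.00 Y20.00 E0.2880
G1 X0.00 Y0.00 E0.4056

At z = 3.3 mm: the cube (footprint 14.5×20) is included at this height. The outline is a single polygon with 4 vertices. Extrusion per mm of travel: 0.25 × 0.15 / (π × 1.425²) = 0.005878. Accumulating E over each segment gives final E = 0.4056.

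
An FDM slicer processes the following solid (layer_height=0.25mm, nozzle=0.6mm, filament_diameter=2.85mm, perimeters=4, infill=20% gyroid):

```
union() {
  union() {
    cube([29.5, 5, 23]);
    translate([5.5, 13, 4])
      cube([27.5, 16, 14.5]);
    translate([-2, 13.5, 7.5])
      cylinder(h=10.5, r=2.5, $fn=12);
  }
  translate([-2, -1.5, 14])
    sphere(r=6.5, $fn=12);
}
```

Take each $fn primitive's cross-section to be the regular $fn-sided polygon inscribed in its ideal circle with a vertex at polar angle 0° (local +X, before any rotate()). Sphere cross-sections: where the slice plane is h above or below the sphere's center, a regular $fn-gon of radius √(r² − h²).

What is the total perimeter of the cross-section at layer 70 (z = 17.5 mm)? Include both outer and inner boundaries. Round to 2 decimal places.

At z = 17.5 mm: the cube (footprint 29.5×5) is included at this height (perimeter 69.00 mm); the cube at (5.5, 13) (footprint 27.5×16) is included at this height (perimeter 87.00 mm); the r=2.5 cylinder at (-2, 13.5) contributes a regular 12-gon of circumradius 2.5 (perimeter = 2·12·2.500·sin(180°/12) = 15.53 mm); Taking the union: the 3 present regions are separate (no shared area or edge), so areas and boundary lengths simply add and each stays a separate island — boundary = 171.53 mm; the r=6.5 sphere at (-2, -1.5) slices to a regular 12-gon of circumradius 5.477 (√(r²−h²) with h=3.5 from center) (perimeter = 2·12·5.477·sin(180°/12) = 34.02 mm); Taking the union: the regions partially overlap (shared area 7.17 mm²), so the edge portions inside another operand are dropped and the merged outline is re-measured after clipping — boundary = 194.15 mm. Overall, the cross-section has 3 separate islands. Total boundary length (outer) = 194.15 mm.

194.15 mm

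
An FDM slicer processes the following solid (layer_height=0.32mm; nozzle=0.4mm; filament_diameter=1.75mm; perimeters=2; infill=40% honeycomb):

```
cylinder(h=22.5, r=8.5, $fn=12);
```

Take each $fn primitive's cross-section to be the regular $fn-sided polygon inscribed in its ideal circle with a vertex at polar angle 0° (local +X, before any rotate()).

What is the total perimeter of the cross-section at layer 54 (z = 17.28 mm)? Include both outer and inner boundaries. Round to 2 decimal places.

At z = 17.28 mm: the cylinder: section is a regular 12-gon, circumradius r=8.5 (perimeter = 2·12·8.500·sin(180°/12) = 52.80 mm). Overall, the cross-section is a single solid region. Total boundary length (outer) = 52.80 mm.

52.80 mm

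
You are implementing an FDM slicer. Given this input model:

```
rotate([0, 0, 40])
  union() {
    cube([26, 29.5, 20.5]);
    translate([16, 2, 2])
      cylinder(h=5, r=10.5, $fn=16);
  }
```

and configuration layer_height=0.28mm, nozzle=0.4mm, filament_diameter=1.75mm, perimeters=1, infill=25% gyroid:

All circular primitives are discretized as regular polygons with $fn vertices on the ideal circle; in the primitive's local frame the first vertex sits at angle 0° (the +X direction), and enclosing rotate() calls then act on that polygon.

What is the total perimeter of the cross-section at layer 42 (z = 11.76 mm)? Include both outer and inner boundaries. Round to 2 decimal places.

111.00 mm

At z = 11.76 mm: the cube is present — its section is the full 26×29.5 rectangle (perimeter 111.00 mm); the cylinder at (16, 2) is not intersected at this z (z outside [2, 7]); Merging all regions: only the 26×29.5 cube is present, so the union is just that shape — boundary = 111.00 mm; (whole slice rotated 40° about Z — lengths, areas and connectivity unchanged). Overall, the cross-section is a single solid region. Total boundary length (outer) = 111.00 mm.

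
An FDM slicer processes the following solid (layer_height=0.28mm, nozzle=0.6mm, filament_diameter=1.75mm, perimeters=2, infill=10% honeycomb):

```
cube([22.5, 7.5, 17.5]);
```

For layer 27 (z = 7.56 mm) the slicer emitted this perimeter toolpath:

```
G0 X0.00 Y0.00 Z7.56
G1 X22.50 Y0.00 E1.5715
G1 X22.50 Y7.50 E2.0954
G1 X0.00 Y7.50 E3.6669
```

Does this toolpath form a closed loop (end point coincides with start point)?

no

Start point (G0): (0.00, 0.00). End point (last G1): the path does not return to the start — open.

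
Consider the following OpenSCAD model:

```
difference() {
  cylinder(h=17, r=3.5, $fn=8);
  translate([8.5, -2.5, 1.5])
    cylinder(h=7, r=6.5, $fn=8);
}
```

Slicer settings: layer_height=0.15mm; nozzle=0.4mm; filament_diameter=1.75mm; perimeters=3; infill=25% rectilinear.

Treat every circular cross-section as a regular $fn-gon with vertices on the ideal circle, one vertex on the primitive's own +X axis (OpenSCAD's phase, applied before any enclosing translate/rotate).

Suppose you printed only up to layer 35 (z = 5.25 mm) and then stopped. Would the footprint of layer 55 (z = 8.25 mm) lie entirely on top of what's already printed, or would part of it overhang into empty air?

entirely on top

Compare the two slices. At z = 5.25: the r=3.5 cylinder gives a regular 8-gon of circumradius 3.5 (constant along its height) (area = (8/2)·3.500²·sin(360°/8) = 34.65 mm²); the r=6.5 cylinder at (8.5, -2.5) gives a regular 8-gon of circumradius 6.5 (constant along its height) (area = (8/2)·6.500²·sin(360°/8) = 119.50 mm²); Subtracting the remaining from the first: starting from the r=3.5 cylinder (34.65 mm²), the r=6.5 cylinder at (8.5, -2.5) partially overlaps it — only the 1.32 mm² overlap (of its 119.50 mm²) is removed, clipping the outline — area = 33.33 mm². At z = 8.25: the r=3.5 cylinder gives a regular 8-gon of circumradius 3.5 (constant along its height) (area = (8/2)·3.500²·sin(360°/8) = 34.65 mm²); the r=6.5 cylinder at (8.5, -2.5) contributes a regular 8-gon of circumradius 6.5 (area = (8/2)·6.500²·sin(360°/8) = 119.50 mm²); Taking the first minus the rest: starting from the r=3.5 cylinder (34.65 mm²), the r=6.5 cylinder at (8.5, -2.5) partially overlaps it — only the 1.32 mm² overlap (of its 119.50 mm²) is removed, clipping the outline — area = 33.33 mm². Checking containment: the cross-section at z = 8.25 is a subset of the cross-section at z = 5.25.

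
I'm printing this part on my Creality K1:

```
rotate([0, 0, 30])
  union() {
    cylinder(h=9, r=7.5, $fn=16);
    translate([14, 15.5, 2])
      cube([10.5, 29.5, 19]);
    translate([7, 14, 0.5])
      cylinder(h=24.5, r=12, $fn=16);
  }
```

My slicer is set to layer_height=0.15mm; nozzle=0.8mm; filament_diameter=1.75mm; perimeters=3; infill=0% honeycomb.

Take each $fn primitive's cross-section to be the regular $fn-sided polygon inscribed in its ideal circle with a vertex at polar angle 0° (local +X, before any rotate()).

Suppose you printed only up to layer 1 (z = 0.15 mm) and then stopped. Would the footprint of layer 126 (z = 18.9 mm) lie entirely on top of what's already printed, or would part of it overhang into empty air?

part overhangs

Compare the two slices. At z = 0.15: the cylinder: section is a regular 16-gon, circumradius r=7.5 (area = (16/2)·7.500²·sin(360°/16) = 172.21 mm²); the cube at (14, 15.5) is absent (z outside [2, 21]); the cylinder at (7, 14) does not reach this height (z outside [0.5, 25]); Combining (union): only the r=7.5 cylinder is present, so the union is just that shape — area = 172.21 mm²; (whole slice rotated 30° about Z — lengths, areas and connectivity unchanged). At z = 18.9: the cylinder does not reach this height (z outside [0, 9]); the 10.5×29.5 cube at (14, 15.5) contributes its full rectangle (area 309.75 mm²); the cylinder at (7, 14): section is a regular 16-gon, circumradius r=12 (area = (16/2)·12.000²·sin(360°/16) = 440.85 mm²); Merging all regions: the regions partially overlap — summed areas 750.60 mm² minus the doubly-counted overlap 25.17 mm² gives 725.43 mm² — area = 725.43 mm²; (rotated 30° about Z; rotation is an isometry so areas/perimeters/island counts are preserved). Checking containment: at z = 18.9 the cross-section extends beyond the z = 0.15 cross-section by about 698.91 mm².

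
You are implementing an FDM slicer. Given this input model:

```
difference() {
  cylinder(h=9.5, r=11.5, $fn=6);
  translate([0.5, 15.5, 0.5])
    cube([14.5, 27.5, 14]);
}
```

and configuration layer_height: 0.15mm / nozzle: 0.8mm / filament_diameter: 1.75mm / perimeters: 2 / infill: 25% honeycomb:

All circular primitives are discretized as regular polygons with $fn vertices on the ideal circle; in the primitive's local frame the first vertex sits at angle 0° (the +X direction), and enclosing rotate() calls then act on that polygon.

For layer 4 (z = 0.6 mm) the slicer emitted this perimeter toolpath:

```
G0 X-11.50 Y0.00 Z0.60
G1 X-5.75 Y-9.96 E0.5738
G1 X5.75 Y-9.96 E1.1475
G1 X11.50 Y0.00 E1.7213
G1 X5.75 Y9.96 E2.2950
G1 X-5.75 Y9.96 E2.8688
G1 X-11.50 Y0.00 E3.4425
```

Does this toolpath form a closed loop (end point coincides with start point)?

Start point (G0): (-11.50, 0.00). End point (last G1): the path returns to the start — closed.

yes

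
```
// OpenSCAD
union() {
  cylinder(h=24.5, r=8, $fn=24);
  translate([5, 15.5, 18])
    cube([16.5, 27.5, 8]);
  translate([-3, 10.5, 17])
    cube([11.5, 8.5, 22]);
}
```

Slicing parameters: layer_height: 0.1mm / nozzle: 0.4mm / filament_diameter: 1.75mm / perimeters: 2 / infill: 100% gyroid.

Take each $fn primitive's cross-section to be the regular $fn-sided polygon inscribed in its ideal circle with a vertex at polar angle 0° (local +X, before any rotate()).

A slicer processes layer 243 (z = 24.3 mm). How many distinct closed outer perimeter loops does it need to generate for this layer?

At z = 24.3 mm: the r=8 cylinder contributes a regular 24-gon of circumradius 8; the 16.5×27.5 cube at (5, 15.5) contributes its full rectangle; the cube at (-3, 10.5) (footprint 11.5×8.5) is included at this height; Combining (union): the regions partially overlap (shared area 12.25 mm²), so overlapping operands fuse into one piece — 2 connected regions. The result has 2 disconnected regions.

2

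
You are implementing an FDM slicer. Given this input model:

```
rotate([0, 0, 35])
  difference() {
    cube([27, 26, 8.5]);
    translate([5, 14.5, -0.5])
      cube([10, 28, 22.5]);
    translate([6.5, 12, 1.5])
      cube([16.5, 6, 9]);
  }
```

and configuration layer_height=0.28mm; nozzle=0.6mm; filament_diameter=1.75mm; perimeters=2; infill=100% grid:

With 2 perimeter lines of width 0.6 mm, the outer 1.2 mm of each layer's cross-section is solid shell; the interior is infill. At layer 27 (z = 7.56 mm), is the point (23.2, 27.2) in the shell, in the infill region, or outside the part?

At z = 7.56 mm: the 27×26 cube contributes its full rectangle; the cube at (5, 14.5) (footprint 10×28) is included at this height; the cube at (6.5, 12) is present — its section is the full 16.5×6 rectangle; Taking the first minus the rest: starting from the 27×26 cube, the 10×28 cube at (5, 14.5) partially overlaps it — only the 115.00 mm² overlap (of its 280.00 mm²) is removed, clipping the outline; the 16.5×6 cube at (6.5, 12) partially overlaps it — only the 69.25 mm² overlap (of its 99.00 mm²) is removed, clipping the outline — 1 connected region; (whole slice rotated 35° about Z — lengths, areas and connectivity unchanged). Overall, the cross-section is a single solid region. Undo the 35° rotation: the query point maps to (34.606, 8.974) in the un-rotated model frame. The nearest boundary edge runs (27.00, 26.00)→(27.00, 0.00); distance from the point to it = 7.61 mm. The point is not inside any of the regions above, so it lies outside the cross-section (7.61 mm from the nearest boundary).

outside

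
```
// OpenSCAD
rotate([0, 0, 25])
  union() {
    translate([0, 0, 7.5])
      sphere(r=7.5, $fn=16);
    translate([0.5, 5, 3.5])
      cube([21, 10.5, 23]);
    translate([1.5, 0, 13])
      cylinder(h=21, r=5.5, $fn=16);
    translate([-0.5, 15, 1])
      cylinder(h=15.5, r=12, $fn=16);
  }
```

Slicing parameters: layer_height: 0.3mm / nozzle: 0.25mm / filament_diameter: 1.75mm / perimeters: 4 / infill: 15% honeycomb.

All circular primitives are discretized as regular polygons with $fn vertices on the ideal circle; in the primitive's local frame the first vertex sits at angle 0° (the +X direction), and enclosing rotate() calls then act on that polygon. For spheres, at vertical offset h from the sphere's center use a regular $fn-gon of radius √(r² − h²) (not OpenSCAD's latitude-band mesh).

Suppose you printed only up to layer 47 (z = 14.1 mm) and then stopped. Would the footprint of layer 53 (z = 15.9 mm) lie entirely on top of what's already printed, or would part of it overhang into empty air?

Compare the two slices. At z = 14.1: the sphere: section is a regular 16-gon, circumradius = √(r²−h²) = √(7.5²−6.6²) = 3.562 (area = (16/2)·3.562²·sin(360°/16) = 38.85 mm²); the 21×10.5 cube at (0.5, 5) contributes its full rectangle (area 220.50 mm²); the r=5.5 cylinder at (1.5, 0) contributes a regular 16-gon of circumradius 5.5 (area = (16/2)·5.500²·sin(360°/16) = 92.61 mm²); the cylinder at (-0.5, 15): section is a regular 16-gon, circumradius r=12 (area = (16/2)·12.000²·sin(360°/16) = 440.85 mm²); Taking the union: the regions partially overlap — summed areas 792.81 mm² minus the doubly-counted overlap 147.69 mm² gives 645.12 mm² — area = 645.12 mm²; (rotated 25° about Z; rotation is an isometry so areas/perimeters/island counts are preserved). At z = 15.9: the sphere is not intersected at this z (|z−center|=8.400 > r=7.5); the cube at (0.5, 5) (footprint 21×10.5) is included at this height (area 220.50 mm²); the r=5.5 cylinder at (1.5, 0) contributes a regular 16-gon of circumradius 5.5 (area = (16/2)·5.500²·sin(360°/16) = 92.61 mm²); the r=12 cylinder at (-0.5, 15) contributes a regular 16-gon of circumradius 12 (area = (16/2)·12.000²·sin(360°/16) = 440.85 mm²); Merging all regions: the regions partially overlap — summed areas 753.96 mm² minus the doubly-counted overlap 108.84 mm² gives 645.12 mm² — area = 645.12 mm²; (whole slice rotated 25° about Z — lengths, areas and connectivity unchanged). Checking containment: the cross-section at z = 15.9 is a subset of the cross-section at z = 14.1.

entirely on top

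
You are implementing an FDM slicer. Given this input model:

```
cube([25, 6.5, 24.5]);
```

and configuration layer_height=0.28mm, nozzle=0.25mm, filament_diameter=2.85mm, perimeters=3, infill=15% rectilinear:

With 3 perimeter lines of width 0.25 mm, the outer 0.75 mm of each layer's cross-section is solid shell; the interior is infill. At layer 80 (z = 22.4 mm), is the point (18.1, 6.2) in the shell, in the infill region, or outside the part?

shell

At z = 22.4 mm: the 25×6.5 cube contributes its full rectangle. Overall, the cross-section is a single solid region. The nearest boundary edge runs (25.00, 6.50)→(0.00, 6.50); distance from the point to it = 0.30 mm. The point is inside the cross-section, 0.30 mm from the nearest boundary — within the 0.75 mm shell band (3 × 0.25).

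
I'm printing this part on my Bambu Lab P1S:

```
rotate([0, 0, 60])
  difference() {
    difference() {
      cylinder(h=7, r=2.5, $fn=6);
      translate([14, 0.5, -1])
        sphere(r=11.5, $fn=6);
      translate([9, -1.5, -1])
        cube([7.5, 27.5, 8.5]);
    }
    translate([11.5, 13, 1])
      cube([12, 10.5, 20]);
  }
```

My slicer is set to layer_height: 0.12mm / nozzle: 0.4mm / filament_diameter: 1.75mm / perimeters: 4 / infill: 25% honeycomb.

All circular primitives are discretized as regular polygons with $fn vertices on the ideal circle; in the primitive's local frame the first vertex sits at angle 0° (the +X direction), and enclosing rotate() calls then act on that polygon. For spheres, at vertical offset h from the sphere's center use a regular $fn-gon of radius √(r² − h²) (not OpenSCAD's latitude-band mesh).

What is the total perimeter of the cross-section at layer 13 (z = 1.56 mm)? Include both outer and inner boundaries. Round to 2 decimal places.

At z = 1.56 mm: the r=2.5 cylinder gives a regular 6-gon of circumradius 2.5 (constant along its height) (perimeter = 2·6·2.500·sin(180°/6) = 15.00 mm); the r=11.5 sphere at (14, 0.5) slices to a regular 6-gon of circumradius 11.211 (√(r²−h²) with h=2.56 from center) (perimeter = 2·6·11.211·sin(180°/6) = 67.27 mm); the cube at (9, -1.5) (footprint 7.5×27.5) is included at this height (perimeter 70.00 mm); Taking the first minus the rest: starting from the r=2.5 cylinder, the r=11.5 sphere at (14, 0.5) misses the remaining region (no effect); the 7.5×27.5 cube at (9, -1.5) misses the remaining region (no effect) — boundary = 15.00 mm; the 12×10.5 cube at (11.5, 13) contributes its full rectangle (perimeter 45.00 mm); After the difference (first − rest): starting from the result so far, the 12×10.5 cube at (11.5, 13) misses the remaining region (no effect) — boundary = 15.00 mm; (rotated 60° about Z; rotation is an isometry so areas/perimeters/island counts are preserved). Overall, the cross-section is a single solid region. Total boundary length (outer) = 15.00 mm.

15.00 mm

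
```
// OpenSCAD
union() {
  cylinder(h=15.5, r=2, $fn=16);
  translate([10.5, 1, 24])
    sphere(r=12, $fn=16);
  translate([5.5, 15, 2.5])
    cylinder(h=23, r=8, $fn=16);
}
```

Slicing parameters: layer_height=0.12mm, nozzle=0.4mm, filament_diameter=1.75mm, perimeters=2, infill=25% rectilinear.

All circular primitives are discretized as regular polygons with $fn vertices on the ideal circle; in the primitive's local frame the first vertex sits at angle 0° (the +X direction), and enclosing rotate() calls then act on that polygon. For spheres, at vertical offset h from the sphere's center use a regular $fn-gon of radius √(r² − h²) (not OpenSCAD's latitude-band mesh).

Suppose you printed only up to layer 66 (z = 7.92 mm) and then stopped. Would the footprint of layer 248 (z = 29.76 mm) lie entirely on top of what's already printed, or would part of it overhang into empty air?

part overhangs

Compare the two slices. At z = 7.92: the r=2 cylinder gives a regular 16-gon of circumradius 2 (constant along its height) (area = (16/2)·2.000²·sin(360°/16) = 12.25 mm²); the sphere at (10.5, 1) does not reach this height (|z−center|=16.080 > r=12); the r=8 cylinder at (5.5, 15) contributes a regular 16-gon of circumradius 8 (area = (16/2)·8.000²·sin(360°/16) = 195.93 mm²); Taking the union: the 2 present regions are separate (no shared area or edge), so areas and boundary lengths simply add and each stays a separate island — area = 208.18 mm². At z = 29.76: the cylinder is absent (z outside [0, 15.5]); the sphere at (10.5, 1): section is a regular 16-gon, circumradius = √(r²−h²) = √(12²−5.76²) = 10.527 (area = (16/2)·10.527²·sin(360°/16) = 339.28 mm²); the cylinder at (5.5, 15) does not reach this height (z outside [2.5, 25.5]); Merging all regions: only the r=12 sphere at (10.5, 1) is present, so the union is just that shape — area = 339.28 mm². Checking containment: at z = 29.76 the cross-section extends beyond the z = 7.92 cross-section by about 309.47 mm².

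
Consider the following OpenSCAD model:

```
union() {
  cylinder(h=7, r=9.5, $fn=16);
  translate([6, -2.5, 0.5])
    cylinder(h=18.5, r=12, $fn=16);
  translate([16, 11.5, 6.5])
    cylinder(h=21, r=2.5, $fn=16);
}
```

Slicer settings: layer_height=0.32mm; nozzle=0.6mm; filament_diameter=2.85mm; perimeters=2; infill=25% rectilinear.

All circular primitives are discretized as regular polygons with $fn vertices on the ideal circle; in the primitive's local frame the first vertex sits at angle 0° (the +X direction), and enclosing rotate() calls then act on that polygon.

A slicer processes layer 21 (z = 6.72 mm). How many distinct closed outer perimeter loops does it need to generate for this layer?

At z = 6.72 mm: the r=9.5 cylinder contributes a regular 16-gon of circumradius 9.5; the r=12 cylinder at (6, -2.5) gives a regular 16-gon of circumradius 12 (constant along its height); the r=2.5 cylinder at (16, 11.5) gives a regular 16-gon of circumradius 2.5 (constant along its height); Taking the union: the regions partially overlap (shared area 212.48 mm²), so overlapping operands fuse into one piece — 2 connected regions. The result has 2 disconnected regions.

2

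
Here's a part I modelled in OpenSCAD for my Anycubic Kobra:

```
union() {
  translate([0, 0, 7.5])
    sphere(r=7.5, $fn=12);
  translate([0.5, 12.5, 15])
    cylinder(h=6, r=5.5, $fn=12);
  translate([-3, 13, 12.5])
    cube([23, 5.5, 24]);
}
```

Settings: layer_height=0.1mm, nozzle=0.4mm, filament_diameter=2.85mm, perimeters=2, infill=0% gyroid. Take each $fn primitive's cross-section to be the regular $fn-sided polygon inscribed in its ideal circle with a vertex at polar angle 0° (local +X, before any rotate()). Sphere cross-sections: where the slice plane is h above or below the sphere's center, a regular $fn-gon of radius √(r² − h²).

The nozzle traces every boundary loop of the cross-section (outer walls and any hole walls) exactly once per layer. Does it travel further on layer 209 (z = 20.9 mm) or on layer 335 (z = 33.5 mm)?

Layer 209 (z = 20.9): the sphere is not intersected at this z (|z−center|=13.400 > r=7.5); the r=5.5 cylinder at (0.5, 12.5) contributes a regular 12-gon of circumradius 5.5 (perimeter = 2·12·5.500·sin(180°/12) = 34.16 mm); the cube at (-3, 13) is present — its section is the full 23×5.5 rectangle (perimeter 57.00 mm); Merging all regions: the regions partially overlap (shared area 35.62 mm²), so the edge portions inside another operand are dropped and the merged outline is re-measured after clipping — boundary = 66.85 mm. So its perimeter = 66.85 mm. Layer 335 (z = 33.5): the sphere is not intersected at this z (|z−center|=26.000 > r=7.5); the cylinder at (0.5, 12.5) does not reach this height (z outside [15, 21]); the cube at (-3, 13) is present — its section is the full 23×5.5 rectangle (perimeter 57.00 mm); Merging all regions: only the 23×5.5 cube at (-3, 13) is present, so the union is just that shape — boundary = 57.00 mm. So its perimeter = 57.00 mm. Layer 209 is larger (66.85 vs 57.00 mm).

layer 209 (z = 20.9 mm)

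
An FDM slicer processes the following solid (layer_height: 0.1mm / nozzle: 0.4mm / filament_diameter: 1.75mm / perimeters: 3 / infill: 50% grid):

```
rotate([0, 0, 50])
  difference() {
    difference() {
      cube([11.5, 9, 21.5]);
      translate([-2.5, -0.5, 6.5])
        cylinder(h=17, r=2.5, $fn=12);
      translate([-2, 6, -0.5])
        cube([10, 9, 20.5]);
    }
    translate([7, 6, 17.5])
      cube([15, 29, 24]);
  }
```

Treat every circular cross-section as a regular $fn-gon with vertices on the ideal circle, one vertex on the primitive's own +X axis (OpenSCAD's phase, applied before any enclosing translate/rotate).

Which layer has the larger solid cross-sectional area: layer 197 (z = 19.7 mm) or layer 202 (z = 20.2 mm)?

layer 202 (z = 20.2 mm)

Layer 197 (z = 19.7): the 11.5×9 cube contributes its full rectangle (area 103.50 mm²); the r=2.5 cylinder at (-2.5, -0.5) contributes a regular 12-gon of circumradius 2.5 (area = (12/2)·2.500²·sin(360°/12) = 18.75 mm²); the cube at (-2, 6) (footprint 10×9) is included at this height (area 90.00 mm²); Taking the first minus the rest: starting from the 11.5×9 cube (103.50 mm²), the r=2.5 cylinder at (-2.5, -0.5) misses the remaining region (no effect); the 10×9 cube at (-2, 6) partially overlaps it — only the 24.00 mm² overlap (of its 90.00 mm²) is removed, clipping the outline — area = 79.50 mm²; the 15×29 cube at (7, 6) contributes its full rectangle (area 435.00 mm²); Subtracting the remaining from the first: starting from the result so far (79.50 mm²), the 15×29 cube at (7, 6) partially overlaps it — only the 10.50 mm² overlap (of its 435.00 mm²) is removed, clipping the outline — area = 69.00 mm²; (rotated 50° about Z; rotation is an isometry so areas/perimeters/island counts are preserved). So its area = 69.00 mm². Layer 202 (z = 20.2): the 11.5×9 cube contributes its full rectangle (area 103.50 mm²); the r=2.5 cylinder at (-2.5, -0.5) gives a regular 12-gon of circumradius 2.5 (constant along its height) (area = (12/2)·2.500²·sin(360°/12) = 18.75 mm²); the cube at (-2, 6) does not reach this height (z outside [-0.5, 20]); After the difference (first − rest): starting from the 11.5×9 cube (103.50 mm²), the r=2.5 cylinder at (-2.5, -0.5) misses the remaining region (no effect) — area = 103.50 mm²; the cube at (7, 6) is present — its section is the full 15×29 rectangle (area 435.00 mm²); After the difference (first − rest): starting from that combined region (103.50 mm²), the 15×29 cube at (7, 6) partially overlaps it — only the 13.50 mm² overlap (of its 435.00 mm²) is removed, clipping the outline — area = 90.00 mm²; (whole slice rotated 50° about Z — lengths, areas and connectivity unchanged). So its area = 90.00 mm². Layer 202 is larger (90.00 vs 69.00 mm²).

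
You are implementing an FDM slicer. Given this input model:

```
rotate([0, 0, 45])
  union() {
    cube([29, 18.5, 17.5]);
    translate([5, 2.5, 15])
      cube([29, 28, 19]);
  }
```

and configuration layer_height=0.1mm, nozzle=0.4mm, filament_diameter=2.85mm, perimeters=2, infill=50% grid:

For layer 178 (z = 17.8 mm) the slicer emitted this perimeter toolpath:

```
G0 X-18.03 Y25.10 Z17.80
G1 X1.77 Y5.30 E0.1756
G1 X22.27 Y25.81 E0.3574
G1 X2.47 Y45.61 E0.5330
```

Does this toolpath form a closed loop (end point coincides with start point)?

Start point (G0): (-18.03, 25.10). End point (last G1): the path does not return to the start — open.

no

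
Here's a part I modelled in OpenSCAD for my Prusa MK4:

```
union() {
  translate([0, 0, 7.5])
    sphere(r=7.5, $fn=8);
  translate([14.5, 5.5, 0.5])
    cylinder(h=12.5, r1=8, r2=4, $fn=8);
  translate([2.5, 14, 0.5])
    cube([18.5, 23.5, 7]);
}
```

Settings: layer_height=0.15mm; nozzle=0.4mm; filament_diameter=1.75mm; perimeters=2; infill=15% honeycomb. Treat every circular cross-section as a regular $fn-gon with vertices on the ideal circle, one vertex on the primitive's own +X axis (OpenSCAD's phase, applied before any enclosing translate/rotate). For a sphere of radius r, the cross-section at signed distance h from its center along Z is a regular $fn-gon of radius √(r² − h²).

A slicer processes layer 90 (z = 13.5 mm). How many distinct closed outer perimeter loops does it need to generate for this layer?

At z = 13.5 mm: the sphere: section is a regular 8-gon, circumradius = √(r²−h²) = √(7.5²−6²) = 4.500; the cone at (14.5, 5.5) is not intersected at this z (z outside [0.5, 13]); the cube at (2.5, 14) is not intersected at this z (z outside [0.5, 7.5]); Merging all regions: only the r=7.5 sphere is present, so the union is just that shape — 1 connected region. The result has 1 disconnected region.

1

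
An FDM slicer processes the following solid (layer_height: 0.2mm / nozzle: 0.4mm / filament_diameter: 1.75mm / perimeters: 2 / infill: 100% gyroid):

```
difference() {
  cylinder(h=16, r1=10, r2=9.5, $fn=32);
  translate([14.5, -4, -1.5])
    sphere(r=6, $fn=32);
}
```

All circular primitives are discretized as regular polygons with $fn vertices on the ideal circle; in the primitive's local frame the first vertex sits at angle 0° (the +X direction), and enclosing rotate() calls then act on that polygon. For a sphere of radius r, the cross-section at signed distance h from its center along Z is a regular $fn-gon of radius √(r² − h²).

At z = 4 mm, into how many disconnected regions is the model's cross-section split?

1

At z = 4 mm: the cone (r1=10→r2=9.5) has section circumradius 9.875 here — a regular 32-gon; the r=6 sphere at (14.5, -4) contributes a regular 32-gon of circumradius √(6²−5.5²) = 2.398; Subtracting the remaining from the first: starting from the cone, the r=6 sphere at (14.5, -4) misses the remaining region (no effect) — 1 connected region. The result has 1 disconnected region.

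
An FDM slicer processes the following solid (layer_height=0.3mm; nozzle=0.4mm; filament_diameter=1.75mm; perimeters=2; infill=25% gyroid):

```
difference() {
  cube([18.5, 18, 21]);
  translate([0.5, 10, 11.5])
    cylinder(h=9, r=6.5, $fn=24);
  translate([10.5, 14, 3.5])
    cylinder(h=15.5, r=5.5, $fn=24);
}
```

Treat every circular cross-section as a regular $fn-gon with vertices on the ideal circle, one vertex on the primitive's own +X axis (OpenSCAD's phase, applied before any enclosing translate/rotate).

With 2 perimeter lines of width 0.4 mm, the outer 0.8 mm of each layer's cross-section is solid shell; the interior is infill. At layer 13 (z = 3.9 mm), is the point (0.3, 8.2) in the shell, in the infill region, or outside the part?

shell

At z = 3.9 mm: the cube is present — its section is the full 18.5×18 rectangle; the cylinder at (0.5, 10) is not intersected at this z (z outside [11.5, 20.5]); the cylinder at (10.5, 14): section is a regular 24-gon, circumradius r=5.5; Taking the first minus the rest: starting from the 18.5×18 cube, the r=5.5 cylinder at (10.5, 14) partially overlaps it — only the 86.44 mm² overlap (of its 93.95 mm²) is removed, clipping the outline — 1 connected region. Overall, the cross-section is a single solid region. The nearest boundary edge runs (0.00, 0.00)→(0.00, 18.00); distance from the point to it = 0.30 mm. The point is inside the cross-section, 0.30 mm from the nearest boundary — within the 0.8 mm shell band (2 × 0.4).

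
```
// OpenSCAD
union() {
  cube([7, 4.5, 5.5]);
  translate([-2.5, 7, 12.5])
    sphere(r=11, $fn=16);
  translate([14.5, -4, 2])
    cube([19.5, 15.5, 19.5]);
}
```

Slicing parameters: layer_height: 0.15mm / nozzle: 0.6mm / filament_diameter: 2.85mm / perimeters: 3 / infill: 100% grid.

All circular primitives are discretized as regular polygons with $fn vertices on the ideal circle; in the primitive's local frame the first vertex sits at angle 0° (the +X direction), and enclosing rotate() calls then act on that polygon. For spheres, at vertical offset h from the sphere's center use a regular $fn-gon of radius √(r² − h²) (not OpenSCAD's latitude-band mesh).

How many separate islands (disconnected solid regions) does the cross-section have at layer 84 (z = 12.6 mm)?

2

At z = 12.6 mm: the cube is absent (z outside [0, 5.5]); the sphere at (-2.5, 7): section is a regular 16-gon, circumradius = √(r²−h²) = √(11²−0.1²) = 11.000; the cube at (14.5, -4) is present — its section is the full 19.5×15.5 rectangle; Combining (union): the 2 present regions are separate (no shared area or edge), so areas and boundary lengths simply add and each stays a separate island — 2 connected regions. Overall, the cross-section has 2 separate islands. Island count = 2.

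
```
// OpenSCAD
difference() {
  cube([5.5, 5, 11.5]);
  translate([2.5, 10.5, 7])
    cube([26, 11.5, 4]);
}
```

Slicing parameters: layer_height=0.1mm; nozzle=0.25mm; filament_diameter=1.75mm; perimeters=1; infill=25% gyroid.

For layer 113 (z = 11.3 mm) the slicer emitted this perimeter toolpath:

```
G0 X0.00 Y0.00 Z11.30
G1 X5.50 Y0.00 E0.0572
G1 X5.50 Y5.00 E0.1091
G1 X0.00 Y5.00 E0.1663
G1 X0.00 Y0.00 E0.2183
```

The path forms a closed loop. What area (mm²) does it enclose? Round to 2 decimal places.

Apply the shoelace formula to the sequence of (X, Y) vertices; enclosed area = 27.50 mm².

27.50 mm²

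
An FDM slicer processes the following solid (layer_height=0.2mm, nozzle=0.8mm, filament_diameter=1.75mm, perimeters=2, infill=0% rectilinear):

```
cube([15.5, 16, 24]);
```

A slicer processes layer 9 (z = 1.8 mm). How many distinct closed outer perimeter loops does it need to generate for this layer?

At z = 1.8 mm: the cube (footprint 15.5×16) is included at this height. The result has 1 disconnected region.

1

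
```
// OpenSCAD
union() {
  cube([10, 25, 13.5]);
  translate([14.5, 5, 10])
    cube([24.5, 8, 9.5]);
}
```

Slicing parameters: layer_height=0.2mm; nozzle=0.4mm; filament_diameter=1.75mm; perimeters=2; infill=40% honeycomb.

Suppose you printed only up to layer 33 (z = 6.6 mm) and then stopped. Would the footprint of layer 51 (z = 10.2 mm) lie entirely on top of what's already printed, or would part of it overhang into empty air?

part overhangs

Compare the two slices. At z = 6.6: the cube is present — its section is the full 10×25 rectangle (area 250.00 mm²); the cube at (14.5, 5) is absent (z outside [10, 19.5]); Merging all regions: only the 10×25 cube is present, so the union is just that shape — area = 250.00 mm². At z = 10.2: the 10×25 cube contributes its full rectangle (area 250.00 mm²); the cube at (14.5, 5) (footprint 24.5×8) is included at this height (area 196.00 mm²); Taking the union: the 2 present regions are separate (no shared area or edge), so areas and boundary lengths simply add and each stays a separate island — area = 446.00 mm². Checking containment: at z = 10.2 the cross-section extends beyond the z = 6.6 cross-section by about 196.00 mm².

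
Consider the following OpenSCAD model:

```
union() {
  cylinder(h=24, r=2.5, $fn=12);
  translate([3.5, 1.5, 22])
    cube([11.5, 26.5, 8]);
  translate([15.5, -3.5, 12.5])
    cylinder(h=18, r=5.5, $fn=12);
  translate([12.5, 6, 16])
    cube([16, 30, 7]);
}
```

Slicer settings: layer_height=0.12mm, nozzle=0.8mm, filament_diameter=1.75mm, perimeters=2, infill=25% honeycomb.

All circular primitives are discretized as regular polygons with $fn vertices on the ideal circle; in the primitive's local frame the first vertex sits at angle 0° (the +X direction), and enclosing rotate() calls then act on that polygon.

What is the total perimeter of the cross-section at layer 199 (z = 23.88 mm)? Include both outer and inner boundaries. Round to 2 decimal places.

122.55 mm

At z = 23.88 mm: the r=2.5 cylinder gives a regular 12-gon of circumradius 2.5 (constant along its height) (perimeter = 2·12·2.500·sin(180°/12) = 15.53 mm); the cube at (3.5, 1.5) is present — its section is the full 11.5×26.5 rectangle (perimeter 76.00 mm); the r=5.5 cylinder at (15.5, -3.5) contributes a regular 12-gon of circumradius 5.5 (perimeter = 2·12·5.500·sin(180°/12) = 34.16 mm); the cube at (12.5, 6) does not reach this height (z outside [16, 23]); Combining (union): the regions partially overlap (shared area 0.25 mm²), so the edge portions inside another operand are dropped and the merged outline is re-measured after clipping — boundary = 122.55 mm. Overall, the cross-section has 2 separate islands. Total boundary length (outer) = 122.55 mm.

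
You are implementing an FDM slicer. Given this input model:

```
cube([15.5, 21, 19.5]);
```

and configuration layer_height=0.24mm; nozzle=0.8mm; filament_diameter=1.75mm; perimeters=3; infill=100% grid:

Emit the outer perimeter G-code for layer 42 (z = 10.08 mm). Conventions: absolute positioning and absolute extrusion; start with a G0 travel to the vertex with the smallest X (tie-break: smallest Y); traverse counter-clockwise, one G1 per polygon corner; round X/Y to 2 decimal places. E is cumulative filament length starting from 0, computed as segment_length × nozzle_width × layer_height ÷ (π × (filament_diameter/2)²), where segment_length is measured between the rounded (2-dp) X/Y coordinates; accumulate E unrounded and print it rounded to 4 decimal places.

G0 X0.00 Y0.00 Z10.08
G1 X15.50 Y0.00 E1.2373
G1 X15.50 Y21.00 E2.9136
G1 X0.00 Y21.00 E4.1509
G1 X0.00 Y0.00 E5.8272

At z = 10.08 mm: the cube is present — its section is the full 15.5×21 rectangle. The outline is a single polygon with 4 vertices. Extrusion per mm of travel: 0.8 × 0.24 / (π × 0.875²) = 0.079824. Accumulating E over each segment gives final E = 5.8272.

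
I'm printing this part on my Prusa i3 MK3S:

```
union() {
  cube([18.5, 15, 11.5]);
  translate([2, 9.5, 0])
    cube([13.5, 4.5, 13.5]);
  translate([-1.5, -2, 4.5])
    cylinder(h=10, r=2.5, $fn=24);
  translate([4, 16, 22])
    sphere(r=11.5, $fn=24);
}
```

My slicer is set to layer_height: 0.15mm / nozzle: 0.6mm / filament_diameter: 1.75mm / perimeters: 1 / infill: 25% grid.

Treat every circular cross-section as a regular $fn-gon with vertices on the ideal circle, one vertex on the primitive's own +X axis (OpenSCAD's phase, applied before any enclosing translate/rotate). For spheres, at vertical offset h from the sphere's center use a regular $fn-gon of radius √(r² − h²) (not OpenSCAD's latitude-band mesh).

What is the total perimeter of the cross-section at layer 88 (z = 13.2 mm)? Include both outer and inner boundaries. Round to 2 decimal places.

At z = 13.2 mm: the cube does not reach this height (z outside [0, 11.5]); the cube at (2, 9.5) is present — its section is the full 13.5×4.5 rectangle (perimeter 36.00 mm); the r=2.5 cylinder at (-1.5, -2) gives a regular 24-gon of circumradius 2.5 (constant along its height) (perimeter = 2·24·2.500·sin(180°/24) = 15.66 mm); the r=11.5 sphere at (4, 16) slices to a regular 24-gon of circumradius 7.403 (√(r²−h²) with h=8.8 from center) (perimeter = 2·24·7.403·sin(180°/24) = 46.38 mm); Merging all regions: the regions partially overlap (shared area 35.01 mm²), so the edge portions inside another operand are dropped and the merged outline is re-measured after clipping — boundary = 73.00 mm. Overall, the cross-section has 2 separate islands. Total boundary length (outer) = 73.00 mm.

73.00 mm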